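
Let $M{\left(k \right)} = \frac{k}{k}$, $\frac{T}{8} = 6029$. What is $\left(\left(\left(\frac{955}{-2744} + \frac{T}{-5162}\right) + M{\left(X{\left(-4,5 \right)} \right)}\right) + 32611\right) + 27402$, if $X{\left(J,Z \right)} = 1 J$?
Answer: $\frac{424966352537}{7082264} \approx 60004.0$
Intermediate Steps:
$T = 48232$ ($T = 8 \cdot 6029 = 48232$)
$X{\left(J,Z \right)} = J$
$M{\left(k \right)} = 1$
$\left(\left(\left(\frac{955}{-2744} + \frac{T}{-5162}\right) + M{\left(X{\left(-4,5 \right)} \right)}\right) + 32611\right) + 27402 = \left(\left(\left(\frac{955}{-2744} + \frac{48232}{-5162}\right) + 1\right) + 32611\right) + 27402 = \left(\left(\left(955 \left(- \frac{1}{2744}\right) + 48232 \left(- \frac{1}{5162}\right)\right) + 1\right) + 32611\right) + 27402 = \left(\left(\left(- \frac{955}{2744} - \frac{24116}{2581}\right) + 1\right) + 32611\right) + 27402 = \left(\left(- \frac{68639159}{7082264} + 1\right) + 32611\right) + 27402 = \left(- \frac{61556895}{7082264} + 32611\right) + 27402 = \frac{230898154409}{7082264} + 27402 = \frac{424966352537}{7082264}$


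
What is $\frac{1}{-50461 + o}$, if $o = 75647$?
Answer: $\frac{1}{25186} \approx 3.9705 \cdot 10^{-5}$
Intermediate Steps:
$\frac{1}{-50461 + o} = \frac{1}{-50461 + 75647} = \frac{1}{25186}$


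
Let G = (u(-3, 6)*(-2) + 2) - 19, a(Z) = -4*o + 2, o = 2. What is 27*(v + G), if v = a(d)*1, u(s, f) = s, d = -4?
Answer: -459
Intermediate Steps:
a(Z) = -6 (a(Z) = -4*2 + 2 = -8 + 2 = -6)
v = -6 (v = -6*1 = -6)
G = -11 (G = (-3*(-2) + 2) - 19 = (6 + 2) - 19 = 8 - 19 = -11)
27*(v + G) = 27*(-6 - 11) = 27*(-17) = -459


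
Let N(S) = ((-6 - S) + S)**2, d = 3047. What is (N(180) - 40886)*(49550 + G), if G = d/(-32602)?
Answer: -32995077132525/16301 ≈ -2.0241e+9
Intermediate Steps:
N(S) = 36 (N(S) = (-6)**2 = 36)
G = -3047/32602 (G = 3047/(-32602) = 3047*(-1/32602) = -3047/32602 ≈ -0.093461)
(N(180) - 40886)*(49550 + G) = (36 - 40886)*(49550 - 3047/32602) = -40850*1615426053/32602 = -32995077132525/16301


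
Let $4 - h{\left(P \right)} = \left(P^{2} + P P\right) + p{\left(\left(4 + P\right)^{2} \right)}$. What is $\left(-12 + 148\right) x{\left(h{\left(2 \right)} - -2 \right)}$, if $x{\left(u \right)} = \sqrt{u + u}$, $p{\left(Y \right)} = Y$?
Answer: $272 i \sqrt{19} \approx 1185.6 i$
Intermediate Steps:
$h{\left(P \right)} = 4 - \left(4 + P\right)^{2} - 2 P^{2}$ ($h{\left(P \right)} = 4 - \left(\left(P^{2} + P P\right) + \left(4 + P\right)^{2}\right) = 4 - \left(\left(P^{2} + P^{2}\right) + \left(4 + P\right)^{2}\right) = 4 - \left(2 P^{2} + \left(4 + P\right)^{2}\right) = 4 - \left(\left(4 + P\right)^{2} + 2 P^{2}\right) = 4 - \left(4 + P\right)^{2} - 2 P^{2}$)
$x{\left(u \right)} = \sqrt{2} \sqrt{u}$ ($x{\left(u \right)} = \sqrt{2 u} = \sqrt{2} \sqrt{u}$)
$\left(-12 + 148\right) x{\left(h{\left(2 \right)} - -2 \right)} = \left(-12 + 148\right) \sqrt{2} \sqrt{\left(4 - \left(4 + 2\right)^{2} - 2 \cdot 2^{2}\right) - -2} = 136 \sqrt{2} \sqrt{\left(4 - 6^{2} - 8\right) + 2} = 136 \sqrt{2} \sqrt{\left(4 - 36 - 8\right) + 2} = 136 \sqrt{2} \sqrt{-40 + 2} = 136 \sqrt{2} \sqrt{-38} = 136 \sqrt{2} i \sqrt{38} = 136 \cdot 2 i \sqrt{19} = 272 i \sqrt{19}$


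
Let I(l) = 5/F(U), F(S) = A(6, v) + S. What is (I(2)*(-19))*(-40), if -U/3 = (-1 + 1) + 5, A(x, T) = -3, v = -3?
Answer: -1900/9 ≈ -211.11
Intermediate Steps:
U = -15 (U = -3*((-1 + 1) + 5) = -3*(0 + 5) = -3*5 = -15)
F(S) = -3 + S
I(l) = -5/18 (I(l) = 5/(-3 - 15) = 5/(-18) = 5*(-1/18) = -5/18)
(I(2)*(-19))*(-40) = -5/18*(-19)*(-40) = (95/18)*(-40) = -1900/9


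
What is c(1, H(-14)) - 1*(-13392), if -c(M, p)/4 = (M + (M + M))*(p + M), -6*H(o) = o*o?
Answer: 13772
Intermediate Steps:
H(o) = -o²/6 (H(o) = -o*o/6 = -o²/6)
c(M, p) = -12*M*(M + p) (c(M, p) = -4*(M + (M + M))*(p + M) = -4*(M + 2*M)*(M + p) = -4*3*M*(M + p) = -12*M*(M + p))
c(1, H(-14)) - 1*(-13392) = -12*1*(1 - ⅙*(-14)²) - 1*(-13392) = -12*1*(1 - ⅙*196) + 13392 = -12*1*(1 - 98/3) + 13392 = -12*1*(-95/3) + 13392 = 380 + 13392 = 13772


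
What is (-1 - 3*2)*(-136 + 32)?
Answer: 728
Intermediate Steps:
(-1 - 3*2)*(-136 + 32) = (-1 - 6)*(-104) = -7*(-104) = 728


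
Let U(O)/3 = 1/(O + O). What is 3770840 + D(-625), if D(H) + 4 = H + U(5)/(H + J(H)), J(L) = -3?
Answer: 23676925077/6280 ≈ 3.7702e+6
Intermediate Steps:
U(O) = 3/(2*O) (U(O) = 3/(O + O) = 3/((2*O)) = 3*(1/(2*O)) = 3/(2*O))
D(H) = -4 + H + 3/(10*(-3 + H)) (D(H) = -4 + (H + ((3/2)/5)/(H - 3)) = -4 + (H + ((3/2)*(⅕))/(-3 + H)) = -4 + (H + (3/10)/(-3 + H)) = -4 + (H + 3/(10*(-3 + H))) = -4 + H + 3/(10*(-3 + H)))
3770840 + D(-625) = 3770840 + (123/10 + (-625)² - 7*(-625))/(-3 - 625) = 3770840 + (123/10 + 390625 + 4375)/(-628) = 3770840 - 1/628*3950123/10 = 3770840 - 3950123/6280 = 23676925077/6280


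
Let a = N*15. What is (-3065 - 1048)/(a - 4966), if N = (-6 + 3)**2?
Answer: 4113/4831 ≈ 0.85138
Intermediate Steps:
N = 9 (N = (-3)**2 = 9)
a = 135 (a = 9*15 = 135)
(-3065 - 1048)/(a - 4966) = (-3065 - 1048)/(135 - 4966) = -4113/(-4831) = -4113*(-1/4831) = 4113/4831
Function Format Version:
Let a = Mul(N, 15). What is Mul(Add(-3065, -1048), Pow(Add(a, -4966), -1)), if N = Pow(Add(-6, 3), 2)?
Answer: Rational(4113, 4831) ≈ 0.85138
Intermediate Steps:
N = 9 (N = Pow(-3, 2) = 9)
a = 135 (a = Mul(9, 15) = 135)
Mul(Add(-3065, -1048), Pow(Add(a, -4966), -1)) = Mul(Add(-3065, -1048), Pow(Add(135, -4966), -1)) = Mul(-4113, Pow(-4831, -1)) = Mul(-4113, Rational(-1, 4831)) = Rational(4113, 4831)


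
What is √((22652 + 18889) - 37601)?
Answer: 2*√985 ≈ 62.769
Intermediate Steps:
√((22652 + 18889) - 37601) = √(41541 - 37601) = √3940 = 2*√985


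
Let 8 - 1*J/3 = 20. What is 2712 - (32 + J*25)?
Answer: 3580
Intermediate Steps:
J = -36 (J = 24 - 3*20 = 24 - 60 = -36)
2712 - (32 + J*25) = 2712 - (32 - 36*25) = 2712 - (32 - 900) = 2712 - 1*(-868) = 2712 + 868 = 3580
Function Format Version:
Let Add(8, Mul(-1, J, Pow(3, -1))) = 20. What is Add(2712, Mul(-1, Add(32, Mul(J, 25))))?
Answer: 3580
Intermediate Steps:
J = -36 (J = Add(24, Mul(-3, 20)) = Add(24, -60) = -36)
Add(2712, Mul(-1, Add(32, Mul(J, 25)))) = Add(2712, Mul(-1, Add(32, Mul(-36, 25)))) = Add(2712, Mul(-1, Add(32, -900))) = Add(2712, Mul(-1, -868)) = Add(2712, 868) = 3580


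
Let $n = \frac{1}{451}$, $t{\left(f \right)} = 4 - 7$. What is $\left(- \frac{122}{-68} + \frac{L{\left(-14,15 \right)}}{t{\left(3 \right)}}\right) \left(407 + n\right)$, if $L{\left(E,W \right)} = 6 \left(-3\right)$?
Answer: $\frac{24321435}{7667} \approx 3172.2$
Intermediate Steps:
$t{\left(f \right)} = -3$
$n = \frac{1}{451} \approx 0.0022173$
$L{\left(E,W \right)} = -18$
$\left(- \frac{122}{-68} + \frac{L{\left(-14,15 \right)}}{t{\left(3 \right)}}\right) \left(407 + n\right) = \left(- \frac{122}{-68} - \frac{18}{-3}\right) \left(407 + \frac{1}{451}\right) = \left(\left(-122\right) \left(- \frac{1}{68}\right) - -6\right) \frac{183558}{451} = \left(\frac{61}{34} + 6\right) \frac{183558}{451} = \frac{265}{34} \cdot \frac{183558}{451} = \frac{24321435}{7667}$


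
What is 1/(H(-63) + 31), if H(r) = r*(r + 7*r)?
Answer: 1/31783 ≈ 3.1463e-5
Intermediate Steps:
H(r) = 8*r² (H(r) = r*(8*r) = 8*r²)
1/(H(-63) + 31) = 1/(8*(-63)² + 31) = 1/(8*3969 + 31) = 1/(31752 + 31) = 1/31783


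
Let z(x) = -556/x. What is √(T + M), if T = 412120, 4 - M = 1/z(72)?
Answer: 13*√47116274/139 ≈ 641.97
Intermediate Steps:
M = 574/139 (M = 4 - 1/((-556/72)) = 4 - 1/((-556*1/72)) = 4 - 1/(-139/18) = 4 - 1*(-18/139) = 4 + 18/139 = 574/139 ≈ 4.1295)
√(T + M) = √(412120 + 574/139) = √(57285254/139) = 13*√47116274/139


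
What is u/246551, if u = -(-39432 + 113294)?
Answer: -73862/246551 ≈ -0.29958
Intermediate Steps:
u = -73862 (u = -1*73862 = -73862)
u/246551 = -73862/246551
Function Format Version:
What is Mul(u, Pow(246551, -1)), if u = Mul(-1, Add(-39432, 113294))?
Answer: Rational(-73862, 246551) ≈ -0.29958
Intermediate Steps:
u = -73862 (u = Mul(-1, 73862) = -73862)
Mul(u, Pow(246551, -1)) = Mul(-73862, Pow(246551, -1)) = Mul(-73862, Rational(1, 246551)) = Rational(-73862, 246551)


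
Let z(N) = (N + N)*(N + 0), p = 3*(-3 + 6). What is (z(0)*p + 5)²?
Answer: 25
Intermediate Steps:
p = 9 (p = 3*3 = 9)
z(N) = 2*N² (z(N) = (2*N)*N = 2*N²)
(z(0)*p + 5)² = ((2*0²)*9 + 5)² = ((2*0)*9 + 5)² = (0*9 + 5)² = (0 + 5)² = 5² = 25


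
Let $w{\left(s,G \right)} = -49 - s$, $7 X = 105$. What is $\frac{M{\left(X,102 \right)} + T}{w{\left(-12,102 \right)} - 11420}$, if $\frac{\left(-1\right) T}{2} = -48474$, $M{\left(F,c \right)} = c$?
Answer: $- \frac{32350}{3819} \approx -8.4708$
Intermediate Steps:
$X = 15$ ($X = \frac{1}{7} \cdot 105 = 15$)
$T = 96948$ ($T = \left(-2\right) \left(-48474\right) = 96948$)
$\frac{M{\left(X,102 \right)} + T}{w{\left(-12,102 \right)} - 11420} = \frac{102 + 96948}{\left(-49 - -12\right) - 11420} = \frac{97050}{\left(-49 + 12\right) - 11420} = \frac{97050}{-37 - 11420} = \frac{97050}{-11457} = 97050 \left(- \frac{1}{11457}\right) = - \frac{32350}{3819}$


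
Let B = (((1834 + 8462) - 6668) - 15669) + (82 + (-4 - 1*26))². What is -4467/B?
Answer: 4467/9337 ≈ 0.47842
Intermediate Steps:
B = -9337 (B = ((10296 - 6668) - 15669) + (82 + (-4 - 26))² = (3628 - 15669) + (82 - 30)² = -12041 + 52² = -12041 + 2704 = -9337)
-4467/B = -4467/(-9337) = -4467*(-1/9337) = 4467/9337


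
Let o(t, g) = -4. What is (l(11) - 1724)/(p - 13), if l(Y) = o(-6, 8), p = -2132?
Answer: 576/715 ≈ 0.80559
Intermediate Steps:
l(Y) = -4
(l(11) - 1724)/(p - 13) = (-4 - 1724)/(-2132 - 13) = -1728/(-2145) = -1728*(-1/2145) = 576/715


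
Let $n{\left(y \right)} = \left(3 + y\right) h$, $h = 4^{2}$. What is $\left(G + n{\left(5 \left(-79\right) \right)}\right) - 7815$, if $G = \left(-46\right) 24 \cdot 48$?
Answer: $-67079$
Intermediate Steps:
$h = 16$
$G = -52992$ ($G = \left(-1104\right) 48 = -52992$)
$n{\left(y \right)} = 48 + 16 y$ ($n{\left(y \right)} = \left(3 + y\right) 16 = 48 + 16 y$)
$\left(G + n{\left(5 \left(-79\right) \right)}\right) - 7815 = \left(-52992 + \left(48 + 16 \cdot 5 \left(-79\right)\right)\right) - 7815 = \left(-52992 + \left(48 + 16 \left(-395\right)\right)\right) - 7815 = \left(-52992 + \left(48 - 6320\right)\right) - 7815 = \left(-52992 - 6272\right) - 7815 = -59264 - 7815 = -67079$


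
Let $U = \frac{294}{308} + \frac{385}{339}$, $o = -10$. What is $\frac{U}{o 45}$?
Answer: $- \frac{15589}{3356100} \approx -0.004645$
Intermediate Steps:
$U = \frac{15589}{7458}$ ($U = 294 \cdot \frac{1}{308} + 385 \cdot \frac{1}{339} = \frac{21}{22} + \frac{385}{339} = \frac{15589}{7458} \approx 2.0902$)
$\frac{U}{o 45} = \frac{15589}{7458 \left(\left(-10\right) 45\right)} = \frac{15589}{7458 \left(-450\right)} = \frac{15589}{7458} \left(- \frac{1}{450}\right) = - \frac{15589}{3356100}$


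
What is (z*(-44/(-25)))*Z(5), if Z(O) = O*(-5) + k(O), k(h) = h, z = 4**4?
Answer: -45056/5 ≈ -9011.2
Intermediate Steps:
z = 256
Z(O) = -4*O (Z(O) = O*(-5) + O = -5*O + O = -4*O)
(z*(-44/(-25)))*Z(5) = (256*(-44/(-25)))*(-4*5) = (256*(-44*(-1/25)))*(-20) = (256*(44/25))*(-20) = (11264/25)*(-20) = -45056/5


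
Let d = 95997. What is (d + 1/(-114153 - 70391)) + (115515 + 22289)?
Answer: 43146571743/184544 ≈ 2.3380e+5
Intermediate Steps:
(d + 1/(-114153 - 70391)) + (115515 + 22289) = (95997 + 1/(-114153 - 70391)) + (115515 + 22289) = (95997 + 1/(-184544)) + 137804 = (95997 - 1/184544) + 137804 = 17715670367/184544 + 137804 = 43146571743/184544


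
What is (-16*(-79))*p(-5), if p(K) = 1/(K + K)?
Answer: -632/5 ≈ -126.40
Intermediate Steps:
p(K) = 1/(2*K)
(-16*(-79))*p(-5) = (-16*(-79))*((½)/(-5)) = 1264*((½)*(-⅕)) = 1264*(-⅒) = -632/5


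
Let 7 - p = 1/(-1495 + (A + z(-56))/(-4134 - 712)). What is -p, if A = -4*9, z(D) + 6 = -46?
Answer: -25358810/3622341 ≈ -7.0007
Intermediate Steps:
z(D) = -52 (z(D) = -6 - 46 = -52)
A = -36
p = 25358810/3622341 (p = 7 - 1/(-1495 + (-36 - 52)/(-4134 - 712)) = 7 - 1/(-1495 - 88/(-4846)) = 7 - 1/(-1495 - 88*(-1/4846)) = 7 - 1/(-1495 + 44/2423) = 7 - 1/(-3622341/2423) = 7 - 1*(-2423/3622341) = 7 + 2423/3622341 = 25358810/3622341 ≈ 7.0007)
-p = -1*25358810/3622341 = -25358810/3622341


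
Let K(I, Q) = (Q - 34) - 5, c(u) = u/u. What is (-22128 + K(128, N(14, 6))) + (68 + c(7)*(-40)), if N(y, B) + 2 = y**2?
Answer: -21945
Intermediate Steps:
N(y, B) = -2 + y**2
c(u) = 1
K(I, Q) = -39 + Q (K(I, Q) = (-34 + Q) - 5 = -39 + Q)
(-22128 + K(128, N(14, 6))) + (68 + c(7)*(-40)) = (-22128 + (-39 + (-2 + 14**2))) + (68 + 1*(-40)) = (-22128 + (-39 + (-2 + 196))) + (68 - 40) = (-22128 + (-39 + 194)) + 28 = (-22128 + 155) + 28 = -21973 + 28 = -21945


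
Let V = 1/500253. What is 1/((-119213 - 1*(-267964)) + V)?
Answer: 500253/74413134004 ≈ 6.7226e-6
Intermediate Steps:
V = 1/500253 ≈ 1.9990e-6
1/((-119213 - 1*(-267964)) + V) = 1/((-119213 - 1*(-267964)) + 1/500253) = 1/((-119213 + 267964) + 1/500253) = 1/(148751 + 1/500253) = 1/(74413134004/500253) = 500253/74413134004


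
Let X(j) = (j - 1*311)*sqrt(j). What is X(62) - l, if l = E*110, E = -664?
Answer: 73040 - 249*sqrt(62) ≈ 71079.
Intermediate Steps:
l = -73040 (l = -664*110 = -73040)
X(j) = sqrt(j)*(-311 + j) (X(j) = (j - 311)*sqrt(j) = (-311 + j)*sqrt(j) = sqrt(j)*(-311 + j))
X(62) - l = sqrt(62)*(-311 + 62) - 1*(-73040) = sqrt(62)*(-249) + 73040 = -249*sqrt(62) + 73040 = 73040 - 249*sqrt(62)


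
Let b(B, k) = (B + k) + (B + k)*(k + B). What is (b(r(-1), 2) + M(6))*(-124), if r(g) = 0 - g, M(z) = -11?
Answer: -124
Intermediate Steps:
r(g) = -g
b(B, k) = B + k + (B + k)² (b(B, k) = (B + k) + (B + k)*(B + k) = (B + k) + (B + k)² = B + k + (B + k)²)
(b(r(-1), 2) + M(6))*(-124) = ((-1*(-1) + 2 + (-1*(-1) + 2)²) - 11)*(-124) = ((1 + 2 + (1 + 2)²) - 11)*(-124) = ((1 + 2 + 3²) - 11)*(-124) = ((1 + 2 + 9) - 11)*(-124) = (12 - 11)*(-124) = 1*(-124) = -124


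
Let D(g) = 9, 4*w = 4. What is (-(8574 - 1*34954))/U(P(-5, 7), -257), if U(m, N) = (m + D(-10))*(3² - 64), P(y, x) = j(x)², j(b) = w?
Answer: -2638/55 ≈ -47.964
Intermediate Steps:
w = 1 (w = (¼)*4 = 1)
j(b) = 1
P(y, x) = 1 (P(y, x) = 1² = 1)
U(m, N) = -495 - 55*m (U(m, N) = (m + 9)*(3² - 64) = (9 + m)*(9 - 64) = (9 + m)*(-55) = -495 - 55*m)
(-(8574 - 1*34954))/U(P(-5, 7), -257) = (-(8574 - 1*34954))/(-495 - 55*1) = (-(8574 - 34954))/(-495 - 55) = -1*(-26380)/(-550) = 26380*(-1/550) = -2638/55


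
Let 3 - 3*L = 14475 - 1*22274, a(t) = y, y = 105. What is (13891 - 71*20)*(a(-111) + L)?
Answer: 33742369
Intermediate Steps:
a(t) = 105
L = 7802/3 (L = 1 - (14475 - 1*22274)/3 = 1 - (14475 - 22274)/3 = 1 - ⅓*(-7799) = 1 + 7799/3 = 7802/3 ≈ 2600.7)
(13891 - 71*20)*(a(-111) + L) = (13891 - 71*20)*(105 + 7802/3) = (13891 - 1420)*(8117/3) = 12471*(8117/3) = 33742369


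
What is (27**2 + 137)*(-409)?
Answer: -354194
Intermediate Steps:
(27**2 + 137)*(-409) = (729 + 137)*(-409) = 866*(-409) = -354194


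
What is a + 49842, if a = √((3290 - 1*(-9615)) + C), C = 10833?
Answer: 49842 + √23738 ≈ 49996.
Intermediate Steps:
a = √23738 (a = √((3290 - 1*(-9615)) + 10833) = √((3290 + 9615) + 10833) = √(12905 + 10833) = √23738 ≈ 154.07)
a + 49842 = √23738 + 49842 = 49842 + √23738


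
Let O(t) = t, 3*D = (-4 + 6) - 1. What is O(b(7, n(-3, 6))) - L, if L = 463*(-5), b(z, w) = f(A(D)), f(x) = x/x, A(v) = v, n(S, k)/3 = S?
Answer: 2316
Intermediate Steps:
D = 1/3 (D = ((-4 + 6) - 1)/3 = (2 - 1)/3 = (1/3)*1 = 1/3 ≈ 0.33333)
n(S, k) = 3*S
f(x) = 1
b(z, w) = 1
L = -2315
O(b(7, n(-3, 6))) - L = 1 - 1*(-2315) = 1 + 2315 = 2316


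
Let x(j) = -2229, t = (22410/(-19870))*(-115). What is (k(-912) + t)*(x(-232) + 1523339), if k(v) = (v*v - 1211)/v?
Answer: -1076362527470005/906072 ≈ -1.1879e+9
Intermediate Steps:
t = 257715/1987 (t = (22410*(-1/19870))*(-115) = -2241/1987*(-115) = 257715/1987 ≈ 129.70)
k(v) = (-1211 + v²)/v (k(v) = (v² - 1211)/v = (-1211 + v²)/v)
(k(-912) + t)*(x(-232) + 1523339) = ((-912 - 1211/(-912)) + 257715/1987)*(-2229 + 1523339) = ((-912 - 1211*(-1/912)) + 257715/1987)*1521110 = ((-912 + 1211/912) + 257715/1987)*1521110 = (-830533/912 + 257715/1987)*1521110 = -1415232991/1812144*1521110 = -1076362527470005/906072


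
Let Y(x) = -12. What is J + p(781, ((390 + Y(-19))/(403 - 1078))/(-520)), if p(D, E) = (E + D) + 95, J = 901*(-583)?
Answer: -3408645493/6500 ≈ -5.2441e+5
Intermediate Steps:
J = -525283
p(D, E) = 95 + D + E (p(D, E) = (D + E) + 95 = 95 + D + E)
J + p(781, ((390 + Y(-19))/(403 - 1078))/(-520)) = -525283 + (95 + 781 + ((390 - 12)/(403 - 1078))/(-520)) = -525283 + (95 + 781 + (378/(-675))*(-1/520)) = -525283 + (95 + 781 + (378*(-1/675))*(-1/520)) = -525283 + (95 + 781 - 14/25*(-1/520)) = -525283 + (95 + 781 + 7/6500) = -525283 + 5694007/6500 = -3408645493/6500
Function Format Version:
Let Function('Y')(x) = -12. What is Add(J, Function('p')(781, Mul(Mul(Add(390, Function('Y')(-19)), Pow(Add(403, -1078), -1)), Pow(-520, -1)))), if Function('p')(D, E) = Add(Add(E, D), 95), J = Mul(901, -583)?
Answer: Rational(-3408645493, 6500) ≈ -5.2441e+5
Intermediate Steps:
J = -525283
Function('p')(D, E) = Add(95, D, E) (Function('p')(D, E) = Add(Add(D, E), 95) = Add(95, D, E))
Add(J, Function('p')(781, Mul(Mul(Add(390, Function('Y')(-19)), Pow(Add(403, -1078), -1)), Pow(-520, -1)))) = Add(-525283, Add(95, 781, Mul(Mul(Add(390, -12), Pow(Add(403, -1078), -1)), Pow(-520, -1)))) = Add(-525283, Add(95, 781, Mul(Mul(378, Pow(-675, -1)), Rational(-1, 520)))) = Add(-525283, Add(95, 781, Mul(Mul(378, Rational(-1, 675)), Rational(-1, 520)))) = Add(-525283, Add(95, 781, Mul(Rational(-14, 25), Rational(-1, 520)))) = Add(-525283, Add(95, 781, Rational(7, 6500))) = Add(-525283, Rational(5694007, 6500)) = Rational(-3408645493, 6500)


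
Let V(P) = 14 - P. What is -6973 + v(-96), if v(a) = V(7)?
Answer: -6966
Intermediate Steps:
v(a) = 7 (v(a) = 14 - 1*7 = 14 - 7 = 7)
-6973 + v(-96) = -6973 + 7 = -6966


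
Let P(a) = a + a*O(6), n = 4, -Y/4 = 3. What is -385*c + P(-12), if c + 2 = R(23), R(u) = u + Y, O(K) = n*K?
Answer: -3765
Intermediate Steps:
Y = -12 (Y = -4*3 = -12)
O(K) = 4*K
R(u) = -12 + u (R(u) = u - 12 = -12 + u)
c = 9 (c = -2 + (-12 + 23) = -2 + 11 = 9)
P(a) = 25*a (P(a) = a + a*(4*6) = a + a*24 = a + 24*a = 25*a)
-385*c + P(-12) = -385*9 + 25*(-12) = -3465 - 300 = -3765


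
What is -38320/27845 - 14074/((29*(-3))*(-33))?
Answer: -100381450/15988599 ≈ -6.2783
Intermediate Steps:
-38320/27845 - 14074/((29*(-3))*(-33)) = -38320*1/27845 - 14074/((-87*(-33))) = -7664/5569 - 14074/2871 = -100381450/15988599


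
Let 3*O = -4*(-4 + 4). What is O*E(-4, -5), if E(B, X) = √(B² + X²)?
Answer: 0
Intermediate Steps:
O = 0 (O = (-4*(-4 + 4))/3 = (-4*0)/3 = (⅓)*0 = 0)
O*E(-4, -5) = 0*√((-4)² + (-5)²) = 0*√(16 + 25) = 0*√41 = 0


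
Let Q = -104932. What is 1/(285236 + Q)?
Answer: 1/180304 ≈ 5.5462e-6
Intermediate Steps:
1/(285236 + Q) = 1/(285236 - 104932) = 1/180304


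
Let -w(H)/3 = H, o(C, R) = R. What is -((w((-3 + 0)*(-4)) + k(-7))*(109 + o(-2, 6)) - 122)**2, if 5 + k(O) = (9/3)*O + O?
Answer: -64915249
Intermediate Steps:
w(H) = -3*H
k(O) = -5 + 4*O (k(O) = -5 + ((9/3)*O + O) = -5 + ((9*(1/3))*O + O) = -5 + (3*O + O) = -5 + 4*O)
-((w((-3 + 0)*(-4)) + k(-7))*(109 + o(-2, 6)) - 122)**2 = -((-3*(-3 + 0)*(-4) + (-5 + 4*(-7)))*(109 + 6) - 122)**2 = -((-(-9)*(-4) + (-5 - 28))*115 - 122)**2 = -((-3*12 - 33)*115 - 122)**2 = -((-36 - 33)*115 - 122)**2 = -(-69*115 - 122)**2 = -(-7935 - 122)**2 = -1*(-8057)**2 = -1*64915249 = -64915249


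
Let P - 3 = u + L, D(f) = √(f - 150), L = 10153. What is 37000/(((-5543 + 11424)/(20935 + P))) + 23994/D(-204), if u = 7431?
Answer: 1425314000/5881 - 3999*I*√354/59 ≈ 2.4236e+5 - 1275.3*I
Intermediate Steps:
D(f) = √(-150 + f)
P = 17587 (P = 3 + (7431 + 10153) = 3 + 17584 = 17587)
37000/(((-5543 + 11424)/(20935 + P))) + 23994/D(-204) = 37000/(((-5543 + 11424)/(20935 + 17587))) + 23994/(√(-150 - 204)) = 37000/((5881/38522)) + 23994/(√(-354)) = 37000/((5881*(1/38522))) + 23994/((I*√354)) = 37000/(5881/38522) + 23994*(-I*√354/354) = 37000*(38522/5881) - 3999*I*√354/59 = 1425314000/5881 - 3999*I*√354/59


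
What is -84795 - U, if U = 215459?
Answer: -300254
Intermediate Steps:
-84795 - U = -84795 - 1*215459 = -84795 - 215459 = -300254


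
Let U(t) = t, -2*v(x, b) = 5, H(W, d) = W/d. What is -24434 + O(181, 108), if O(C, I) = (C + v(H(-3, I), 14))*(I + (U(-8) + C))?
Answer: 51449/2 ≈ 25725.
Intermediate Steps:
v(x, b) = -5/2 (v(x, b) = -1/2*5 = -5/2)
O(C, I) = (-5/2 + C)*(-8 + C + I) (O(C, I) = (C - 5/2)*(I + (-8 + C)) = (-5/2 + C)*(-8 + C + I))
-24434 + O(181, 108) = -24434 + (20 + 181**2 - 21/2*181 - 5/2*108 + 181*108) = -24434 + (20 + 32761 - 3801/2 - 270 + 19548) = -24434 + 100317/2 = 51449/2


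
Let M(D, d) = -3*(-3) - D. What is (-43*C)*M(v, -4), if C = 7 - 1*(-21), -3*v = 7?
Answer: -40936/3 ≈ -13645.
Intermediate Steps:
v = -7/3 (v = -⅓*7 = -7/3 ≈ -2.3333)
M(D, d) = 9 - D
C = 28 (C = 7 + 21 = 28)
(-43*C)*M(v, -4) = (-43*28)*(9 - 1*(-7/3)) = -1204*(9 + 7/3) = -1204*34/3 = -40936/3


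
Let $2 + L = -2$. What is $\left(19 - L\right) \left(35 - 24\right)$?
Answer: $253$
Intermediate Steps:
$L = -4$ ($L = -2 - 2 = -4$)
$\left(19 - L\right) \left(35 - 24\right) = \left(19 - -4\right) \left(35 - 24\right) = \left(19 + 4\right) 11 = 23 \cdot 11 = 253$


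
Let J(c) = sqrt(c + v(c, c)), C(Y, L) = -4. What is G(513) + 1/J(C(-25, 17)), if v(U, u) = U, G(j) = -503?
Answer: -503 - I*sqrt(2)/4 ≈ -503.0 - 0.35355*I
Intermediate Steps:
J(c) = sqrt(2)*sqrt(c) (J(c) = sqrt(c + c) = sqrt(2*c) = sqrt(2)*sqrt(c))
G(513) + 1/J(C(-25, 17)) = -503 + 1/(sqrt(2)*sqrt(-4)) = -503 + 1/(sqrt(2)*(2*I)) = -503 + 1/(2*I*sqrt(2)) = -503 - I*sqrt(2)/4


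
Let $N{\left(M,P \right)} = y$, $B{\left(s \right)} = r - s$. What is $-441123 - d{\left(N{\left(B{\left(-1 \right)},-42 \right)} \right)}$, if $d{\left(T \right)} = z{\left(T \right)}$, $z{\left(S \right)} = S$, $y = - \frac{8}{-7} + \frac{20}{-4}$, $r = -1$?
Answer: $- \frac{3087834}{7} \approx -4.4112 \cdot 10^{5}$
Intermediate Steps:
$y = - \frac{27}{7}$ ($y = \left(-8\right) \left(- \frac{1}{7}\right) + 20 \left(- \frac{1}{4}\right) = \frac{8}{7} - 5 = - \frac{27}{7} \approx -3.8571$)
$B{\left(s \right)} = -1 - s$
$N{\left(M,P \right)} = - \frac{27}{7}$
$d{\left(T \right)} = T$
$-441123 - d{\left(N{\left(B{\left(-1 \right)},-42 \right)} \right)} = -441123 - - \frac{27}{7} = -441123 + \frac{27}{7} = - \frac{3087834}{7}$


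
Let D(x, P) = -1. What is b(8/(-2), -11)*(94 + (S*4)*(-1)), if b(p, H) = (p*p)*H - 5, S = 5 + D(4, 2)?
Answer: -14118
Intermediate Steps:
S = 4 (S = 5 - 1 = 4)
b(p, H) = -5 + H*p² (b(p, H) = p²*H - 5 = H*p² - 5 = -5 + H*p²)
b(8/(-2), -11)*(94 + (S*4)*(-1)) = (-5 - 11*(8/(-2))²)*(94 + (4*4)*(-1)) = (-5 - 11*(8*(-½))²)*(94 + 16*(-1)) = (-5 - 11*(-4)²)*(94 - 16) = (-5 - 11*16)*78 = (-5 - 176)*78 = -181*78 = -14118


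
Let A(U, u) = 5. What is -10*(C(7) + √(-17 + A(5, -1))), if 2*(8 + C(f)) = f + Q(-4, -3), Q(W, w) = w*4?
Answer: 105 - 20*I*√3 ≈ 105.0 - 34.641*I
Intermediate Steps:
Q(W, w) = 4*w
C(f) = -14 + f/2 (C(f) = -8 + (f + 4*(-3))/2 = -8 + (f - 12)/2 = -8 + (-12 + f)/2 = -8 + (-6 + f/2) = -14 + f/2)
-10*(C(7) + √(-17 + A(5, -1))) = -10*((-14 + (½)*7) + √(-17 + 5)) = -10*((-14 + 7/2) + √(-12)) = -10*(-21/2 + 2*I*√3) = 105 - 20*I*√3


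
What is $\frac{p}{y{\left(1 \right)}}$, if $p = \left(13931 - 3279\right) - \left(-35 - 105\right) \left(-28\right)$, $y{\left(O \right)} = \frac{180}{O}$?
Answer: $\frac{187}{5} \approx 37.4$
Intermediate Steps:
$p = 6732$ ($p = 10652 - \left(-140\right) \left(-28\right) = 10652 - 3920 = 6732$)
$\frac{p}{y{\left(1 \right)}} = \frac{6732}{180 \cdot 1^{-1}} = \frac{6732}{180 \cdot 1} = \frac{6732}{180} = 6732 \cdot \frac{1}{180} = \frac{187}{5}$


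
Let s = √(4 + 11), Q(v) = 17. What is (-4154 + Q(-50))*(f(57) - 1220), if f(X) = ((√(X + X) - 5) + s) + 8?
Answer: 5034729 - 4137*√15 - 4137*√114 ≈ 4.9745e+6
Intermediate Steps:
s = √15 ≈ 3.8730
f(X) = 3 + √15 + √2*√X (f(X) = ((√(X + X) - 5) + √15) + 8 = ((√(2*X) - 5) + √15) + 8 = ((√2*√X - 5) + √15) + 8 = ((-5 + √2*√X) + √15) + 8 = (-5 + √15 + √2*√X) + 8 = 3 + √15 + √2*√X)
(-4154 + Q(-50))*(f(57) - 1220) = (-4154 + 17)*((3 + √15 + √2*√57) - 1220) = -4137*((3 + √15 + √114) - 1220) = -4137*(-1217 + √15 + √114) = 5034729 - 4137*√15 - 4137*√114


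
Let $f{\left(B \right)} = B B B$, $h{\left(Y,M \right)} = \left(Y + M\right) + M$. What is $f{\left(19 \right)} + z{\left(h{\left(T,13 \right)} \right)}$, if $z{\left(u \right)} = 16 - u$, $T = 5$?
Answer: $6844$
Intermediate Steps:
$h{\left(Y,M \right)} = Y + 2 M$ ($h{\left(Y,M \right)} = \left(M + Y\right) + M = Y + 2 M$)
$f{\left(B \right)} = B^{3}$ ($f{\left(B \right)} = B^{2} B = B^{3}$)
$f{\left(19 \right)} + z{\left(h{\left(T,13 \right)} \right)} = 19^{3} + \left(16 - \left(5 + 2 \cdot 13\right)\right) = 6859 + \left(16 - \left(5 + 26\right)\right) = 6859 + \left(16 - 31\right) = 6859 - 15 = 6844$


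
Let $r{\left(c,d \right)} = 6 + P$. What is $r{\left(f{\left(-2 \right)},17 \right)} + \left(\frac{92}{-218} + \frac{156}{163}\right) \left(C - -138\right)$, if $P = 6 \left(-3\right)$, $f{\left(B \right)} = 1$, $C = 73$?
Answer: $\frac{1792562}{17767} \approx 100.89$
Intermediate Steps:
$P = -18$
$r{\left(c,d \right)} = -12$ ($r{\left(c,d \right)} = 6 - 18 = -12$)
$r{\left(f{\left(-2 \right)},17 \right)} + \left(\frac{92}{-218} + \frac{156}{163}\right) \left(C - -138\right) = -12 + \left(\frac{92}{-218} + \frac{156}{163}\right) \left(73 - -138\right) = -12 + \left(92 \left(- \frac{1}{218}\right) + 156 \cdot \frac{1}{163}\right) \left(73 + 138\right) = -12 + \left(- \frac{46}{109} + \frac{156}{163}\right) 211 = -12 + \frac{9506}{17767} \cdot 211 = -12 + \frac{2005766}{17767} = \frac{1792562}{17767}$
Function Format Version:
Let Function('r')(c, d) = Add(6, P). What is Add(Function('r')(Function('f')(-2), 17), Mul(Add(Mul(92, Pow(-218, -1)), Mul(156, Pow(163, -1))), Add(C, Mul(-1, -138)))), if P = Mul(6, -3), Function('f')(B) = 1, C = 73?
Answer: Rational(1792562, 17767) ≈ 100.89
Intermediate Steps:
P = -18
Function('r')(c, d) = -12 (Function('r')(c, d) = Add(6, -18) = -12)
Add(Function('r')(Function('f')(-2), 17), Mul(Add(Mul(92, Pow(-218, -1)), Mul(156, Pow(163, -1))), Add(C, Mul(-1, -138)))) = Add(-12, Mul(Add(Mul(92, Pow(-218, -1)), Mul(156, Pow(163, -1))), Add(73, Mul(-1, -138)))) = Add(-12, Mul(Add(Mul(92, Rational(-1, 218)), Mul(156, Rational(1, 163))), Add(73, 138))) = Add(-12, Mul(Add(Rational(-46, 109), Rational(156, 163)), 211)) = Add(-12, Mul(Rational(9506, 17767), 211)) = Add(-12, Rational(2005766, 17767)) = Rational(1792562, 17767)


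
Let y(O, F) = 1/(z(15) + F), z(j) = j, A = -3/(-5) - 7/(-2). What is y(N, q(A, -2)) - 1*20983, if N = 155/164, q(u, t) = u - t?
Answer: -4427403/211 ≈ -20983.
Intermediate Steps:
A = 41/10 (A = -3*(-⅕) - 7*(-½) = ⅗ + 7/2 = 41/10 ≈ 4.1000)
N = 155/164 (N = 155*(1/164) = 155/164 ≈ 0.94512)
y(O, F) = 1/(15 + F)
y(N, q(A, -2)) - 1*20983 = 1/(15 + (41/10 - 1*(-2))) - 1*20983 = 1/(15 + (41/10 + 2)) - 20983 = 1/(15 + 61/10) - 20983 = 1/(211/10) - 20983 = 10/211 - 20983 = -4427403/211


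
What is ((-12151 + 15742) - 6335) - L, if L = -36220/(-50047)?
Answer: -137365188/50047 ≈ -2744.7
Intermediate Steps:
L = 36220/50047 (L = -36220*(-1/50047) = 36220/50047 ≈ 0.72372)
((-12151 + 15742) - 6335) - L = ((-12151 + 15742) - 6335) - 1*36220/50047 = (3591 - 6335) - 36220/50047 = -2744 - 36220/50047 = -137365188/50047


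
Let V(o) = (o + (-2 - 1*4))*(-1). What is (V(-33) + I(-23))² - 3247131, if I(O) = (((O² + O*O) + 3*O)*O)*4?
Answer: 8268473470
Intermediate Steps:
V(o) = 6 - o (V(o) = (o + (-2 - 4))*(-1) = (o - 6)*(-1) = (-6 + o)*(-1) = 6 - o)
I(O) = 4*O*(2*O² + 3*O) (I(O) = (((O² + O²) + 3*O)*O)*4 = ((2*O² + 3*O)*O)*4 = (O*(2*O² + 3*O))*4 = 4*O*(2*O² + 3*O))
(V(-33) + I(-23))² - 3247131 = ((6 - 1*(-33)) + (-23)²*(12 + 8*(-23)))² - 3247131 = ((6 + 33) + 529*(12 - 184))² - 3247131 = (39 + 529*(-172))² - 3247131 = (39 - 90988)² - 3247131 = (-90949)² - 3247131 = 8271720601 - 3247131 = 8268473470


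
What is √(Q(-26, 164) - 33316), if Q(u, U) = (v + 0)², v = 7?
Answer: I*√33267 ≈ 182.39*I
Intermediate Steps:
Q(u, U) = 49 (Q(u, U) = (7 + 0)² = 7² = 49)
√(Q(-26, 164) - 33316) = √(49 - 33316) = √(-33267) = I*√33267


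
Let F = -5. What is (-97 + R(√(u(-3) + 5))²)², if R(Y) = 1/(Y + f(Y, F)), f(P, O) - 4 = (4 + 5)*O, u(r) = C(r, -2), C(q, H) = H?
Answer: 18648587715873267/1982019096964 - 2799476556*√3/495504774241 ≈ 9408.9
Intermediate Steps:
u(r) = -2
f(P, O) = 4 + 9*O (f(P, O) = 4 + (4 + 5)*O = 4 + 9*O)
R(Y) = 1/(-41 + Y) (R(Y) = 1/(Y + (4 + 9*(-5))) = 1/(Y + (4 - 45)) = 1/(Y - 41) = 1/(-41 + Y))
(-97 + R(√(u(-3) + 5))²)² = (-97 + (1/(-41 + √(-2 + 5)))²)² = (-97 + (1/(-41 + √3))²)² = (-97 + (-41 + √3)⁻²)²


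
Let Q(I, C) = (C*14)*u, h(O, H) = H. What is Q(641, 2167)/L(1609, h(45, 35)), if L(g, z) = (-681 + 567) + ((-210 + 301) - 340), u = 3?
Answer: -2758/11 ≈ -250.73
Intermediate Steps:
L(g, z) = -363 (L(g, z) = -114 + (91 - 340) = -114 - 249 = -363)
Q(I, C) = 42*C (Q(I, C) = (C*14)*3 = (14*C)*3 = 42*C)
Q(641, 2167)/L(1609, h(45, 35)) = (42*2167)/(-363) = 91014*(-1/363) = -2758/11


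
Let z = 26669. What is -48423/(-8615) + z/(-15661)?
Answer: 528599168/134919515 ≈ 3.9179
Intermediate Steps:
-48423/(-8615) + z/(-15661) = -48423/(-8615) + 26669/(-15661) = -48423*(-1/8615) + 26669*(-1/15661) = 48423/8615 - 26669/15661 = 528599168/134919515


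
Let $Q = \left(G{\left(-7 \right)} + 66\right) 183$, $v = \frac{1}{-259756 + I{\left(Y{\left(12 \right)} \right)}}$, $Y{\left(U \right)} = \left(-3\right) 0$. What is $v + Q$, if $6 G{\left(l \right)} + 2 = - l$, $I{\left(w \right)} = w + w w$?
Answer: $\frac{3176945757}{259756} \approx 12231.0$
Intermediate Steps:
$Y{\left(U \right)} = 0$
$I{\left(w \right)} = w + w^{2}$
$G{\left(l \right)} = - \frac{1}{3} - \frac{l}{6}$ ($G{\left(l \right)} = - \frac{1}{3} + \frac{\left(-1\right) l}{6} = - \frac{1}{3} - \frac{l}{6}$)
$v = - \frac{1}{259756}$ ($v = \frac{1}{-259756 + 0 \left(1 + 0\right)} = \frac{1}{-259756 + 0 \cdot 1} = \frac{1}{-259756 + 0} = \frac{1}{-259756} = - \frac{1}{259756} \approx -3.8498 \cdot 10^{-6}$)
$Q = \frac{24461}{2}$ ($Q = \left(\left(- \frac{1}{3} - - \frac{7}{6}\right) + 66\right) 183 = \left(\left(- \frac{1}{3} + \frac{7}{6}\right) + 66\right) 183 = \left(\frac{5}{6} + 66\right) 183 = \frac{401}{6} \cdot 183 = \frac{24461}{2} \approx 12231.0$)
$v + Q = - \frac{1}{259756} + \frac{24461}{2} = \frac{3176945757}{259756}$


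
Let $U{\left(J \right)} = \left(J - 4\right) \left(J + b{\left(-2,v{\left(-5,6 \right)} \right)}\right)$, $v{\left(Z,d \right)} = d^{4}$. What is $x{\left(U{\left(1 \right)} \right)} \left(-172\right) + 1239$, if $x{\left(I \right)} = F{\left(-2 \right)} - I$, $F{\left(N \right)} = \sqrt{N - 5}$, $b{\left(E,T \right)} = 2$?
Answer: $-309 - 172 i \sqrt{7} \approx -309.0 - 455.07 i$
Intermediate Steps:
$F{\left(N \right)} = \sqrt{-5 + N}$
$U{\left(J \right)} = \left(-4 + J\right) \left(2 + J\right)$ ($U{\left(J \right)} = \left(J - 4\right) \left(J + 2\right) = \left(-4 + J\right) \left(2 + J\right)$)
$x{\left(I \right)} = - I + i \sqrt{7}$ ($x{\left(I \right)} = \sqrt{-5 - 2} - I = \sqrt{-7} - I = i \sqrt{7} - I = - I + i \sqrt{7}$)
$x{\left(U{\left(1 \right)} \right)} \left(-172\right) + 1239 = \left(- (-8 + 1^{2} - 2) + i \sqrt{7}\right) \left(-172\right) + 1239 = \left(- (-8 + 1 - 2) + i \sqrt{7}\right) \left(-172\right) + 1239 = \left(\left(-1\right) \left(-9\right) + i \sqrt{7}\right) \left(-172\right) + 1239 = \left(9 + i \sqrt{7}\right) \left(-172\right) + 1239 = \left(-1548 - 172 i \sqrt{7}\right) + 1239 = -309 - 172 i \sqrt{7}$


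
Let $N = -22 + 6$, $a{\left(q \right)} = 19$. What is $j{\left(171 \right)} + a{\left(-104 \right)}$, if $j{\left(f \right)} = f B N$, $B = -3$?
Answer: $8227$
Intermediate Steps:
$N = -16$
$j{\left(f \right)} = 48 f$ ($j{\left(f \right)} = f \left(-3\right) \left(-16\right) = - 3 f \left(-16\right) = 48 f$)
$j{\left(171 \right)} + a{\left(-104 \right)} = 48 \cdot 171 + 19 = 8208 + 19 = 8227$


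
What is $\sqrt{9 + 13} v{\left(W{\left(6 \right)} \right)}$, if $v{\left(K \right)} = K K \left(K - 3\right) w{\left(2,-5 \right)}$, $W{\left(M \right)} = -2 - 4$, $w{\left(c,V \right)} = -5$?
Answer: $1620 \sqrt{22} \approx 7598.5$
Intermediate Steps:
$W{\left(M \right)} = -6$ ($W{\left(M \right)} = -2 - 4 = -6$)
$v{\left(K \right)} = - 5 K^{2} \left(-3 + K\right)$ ($v{\left(K \right)} = K K \left(K - 3\right) \left(-5\right) = K K \left(-3 + K\right) \left(-5\right) = K^{2} \left(-3 + K\right) \left(-5\right) = - 5 K^{2} \left(-3 + K\right)$)
$\sqrt{9 + 13} v{\left(W{\left(6 \right)} \right)} = \sqrt{9 + 13} \cdot 5 \left(-6\right)^{2} \left(3 - -6\right) = \sqrt{22} \cdot 5 \cdot 36 \left(3 + 6\right) = \sqrt{22} \cdot 5 \cdot 36 \cdot 9 = \sqrt{22} \cdot 1620 = 1620 \sqrt{22}$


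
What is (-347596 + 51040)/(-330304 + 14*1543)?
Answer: 148278/154351 ≈ 0.96065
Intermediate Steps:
(-347596 + 51040)/(-330304 + 14*1543) = -296556/(-330304 + 21602) = -296556/(-308702) = -296556*(-1/308702) = 148278/154351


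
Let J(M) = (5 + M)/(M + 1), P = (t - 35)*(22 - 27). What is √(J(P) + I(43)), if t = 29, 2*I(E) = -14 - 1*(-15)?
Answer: √6262/62 ≈ 1.2763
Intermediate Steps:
I(E) = ½ (I(E) = (-14 - 1*(-15))/2 = (-14 + 15)/2 = (½)*1 = ½)
P = 30 (P = (29 - 35)*(22 - 27) = -6*(-5) = 30)
J(M) = (5 + M)/(1 + M)
√(J(P) + I(43)) = √((5 + 30)/(1 + 30) + ½) = √(35/31 + ½) = √(101/62) = √6262/62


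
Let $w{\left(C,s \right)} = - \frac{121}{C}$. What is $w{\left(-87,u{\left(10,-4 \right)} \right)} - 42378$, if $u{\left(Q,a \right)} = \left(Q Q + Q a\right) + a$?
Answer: $- \frac{3686765}{87} \approx -42377.0$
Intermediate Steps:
$u{\left(Q,a \right)} = a + Q^{2} + Q a$ ($u{\left(Q,a \right)} = \left(Q^{2} + Q a\right) + a = a + Q^{2} + Q a$)
$w{\left(-87,u{\left(10,-4 \right)} \right)} - 42378 = - \frac{121}{-87} - 42378 = \left(-121\right) \left(- \frac{1}{87}\right) - 42378 = \frac{121}{87} - 42378 = - \frac{3686765}{87}$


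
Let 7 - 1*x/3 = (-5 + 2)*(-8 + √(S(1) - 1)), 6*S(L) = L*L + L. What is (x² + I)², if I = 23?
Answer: 6043084 - 1572840*I*√6 ≈ 6.0431e+6 - 3.8527e+6*I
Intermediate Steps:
S(L) = L/6 + L²/6 (S(L) = (L*L + L)/6 = (L² + L)/6 = (L + L²)/6 = L/6 + L²/6)
x = -51 + 3*I*√6 (x = 21 - 3*(-5 + 2)*(-8 + √((⅙)*1*(1 + 1) - 1)) = 21 - (-9)*(-8 + √((⅙)*1*2 - 1)) = 21 - (-9)*(-8 + √(⅓ - 1)) = 21 - (-9)*(-8 + √(-⅔)) = 21 - (-9)*(-8 + I*√6/3) = 21 - 3*(24 - I*√6) = 21 + (-72 + 3*I*√6) = -51 + 3*I*√6 ≈ -51.0 + 7.3485*I)
(x² + I)² = ((-51 + 3*I*√6)² + 23)² = (23 + (-51 + 3*I*√6)²)²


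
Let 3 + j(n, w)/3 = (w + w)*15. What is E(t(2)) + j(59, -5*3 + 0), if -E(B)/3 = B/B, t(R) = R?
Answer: -1362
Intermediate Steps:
E(B) = -3 (E(B) = -3*B/B = -3*1 = -3)
j(n, w) = -9 + 90*w (j(n, w) = -9 + 3*((w + w)*15) = -9 + 3*((2*w)*15) = -9 + 3*(30*w) = -9 + 90*w)
E(t(2)) + j(59, -5*3 + 0) = -3 + (-9 + 90*(-5*3 + 0)) = -3 + (-9 + 90*(-15 + 0)) = -3 + (-9 + 90*(-15)) = -3 + (-9 - 1350) = -3 - 1359 = -1362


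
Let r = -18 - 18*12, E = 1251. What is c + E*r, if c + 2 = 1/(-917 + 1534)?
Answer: -180618111/617 ≈ -2.9274e+5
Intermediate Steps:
c = -1233/617 (c = -2 + 1/(-917 + 1534) = -2 + 1/617 = -1233/617 ≈ -1.9984)
r = -234 (r = -18 - 216 = -234)
c + E*r = -1233/617 + 1251*(-234) = -1233/617 - 292734 = -180618111/617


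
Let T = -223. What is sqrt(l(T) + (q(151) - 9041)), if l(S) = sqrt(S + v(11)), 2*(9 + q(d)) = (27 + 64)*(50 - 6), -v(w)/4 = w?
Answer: sqrt(-7048 + I*sqrt(267)) ≈ 0.0973 + 83.952*I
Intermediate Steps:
v(w) = -4*w
q(d) = 1993 (q(d) = -9 + ((27 + 64)*(50 - 6))/2 = -9 + (91*44)/2 = -9 + (1/2)*4004 = -9 + 2002 = 1993)
l(S) = sqrt(-44 + S) (l(S) = sqrt(S - 4*11) = sqrt(S - 44) = sqrt(-44 + S))
sqrt(l(T) + (q(151) - 9041)) = sqrt(sqrt(-44 - 223) + (1993 - 9041)) = sqrt(sqrt(-267) - 7048) = sqrt(I*sqrt(267) - 7048) = sqrt(-7048 + I*sqrt(267))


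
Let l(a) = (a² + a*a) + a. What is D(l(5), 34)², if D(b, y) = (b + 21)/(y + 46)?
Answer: 361/400 ≈ 0.90250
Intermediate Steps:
l(a) = a + 2*a² (l(a) = (a² + a²) + a = 2*a² + a = a + 2*a²)
D(b, y) = (21 + b)/(46 + y)
D(l(5), 34)² = ((21 + 5*(1 + 2*5))/(46 + 34))² = ((21 + 5*(1 + 10))/80)² = ((21 + 5*11)/80)² = ((21 + 55)/80)² = ((1/80)*76)² = (19/20)² = 361/400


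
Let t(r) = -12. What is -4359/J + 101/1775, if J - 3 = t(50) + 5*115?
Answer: -7680059/1004650 ≈ -7.6445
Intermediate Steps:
J = 566 (J = 3 + (-12 + 5*115) = 3 + (-12 + 575) = 3 + 563 = 566)
-4359/J + 101/1775 = -4359/566 + 101/1775 = -7680059/1004650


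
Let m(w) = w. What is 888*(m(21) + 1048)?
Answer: 949272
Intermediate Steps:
888*(m(21) + 1048) = 888*(21 + 1048) = 888*1069 = 949272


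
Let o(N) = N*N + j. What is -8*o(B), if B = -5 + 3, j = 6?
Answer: -80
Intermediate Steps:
B = -2
o(N) = 6 + N² (o(N) = N*N + 6 = N² + 6 = 6 + N²)
-8*o(B) = -8*(6 + (-2)²) = -8*(6 + 4) = -8*10 = -80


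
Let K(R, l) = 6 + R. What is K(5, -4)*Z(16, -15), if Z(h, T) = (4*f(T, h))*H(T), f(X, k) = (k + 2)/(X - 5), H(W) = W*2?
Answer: 1188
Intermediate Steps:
H(W) = 2*W
f(X, k) = (2 + k)/(-5 + X)
Z(h, T) = 8*T*(2 + h)/(-5 + T) (Z(h, T) = (4*((2 + h)/(-5 + T)))*(2*T) = (4*(2 + h)/(-5 + T))*(2*T) = 8*T*(2 + h)/(-5 + T))
K(5, -4)*Z(16, -15) = (6 + 5)*(8*(-15)*(2 + 16)/(-5 - 15)) = 11*(8*(-15)*18/(-20)) = 11*(8*(-15)*(-1/20)*18) = 11*108 = 1188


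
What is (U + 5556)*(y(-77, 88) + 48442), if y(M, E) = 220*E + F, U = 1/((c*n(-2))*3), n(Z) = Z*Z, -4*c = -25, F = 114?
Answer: 28300665116/75 ≈ 3.7734e+8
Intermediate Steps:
c = 25/4 (c = -¼*(-25) = 25/4 ≈ 6.2500)
n(Z) = Z²
U = 1/75 (U = 1/(((25/4)*(-2)²)*3) = 1/(((25/4)*4)*3) = 1/(25*3) = 1/75 ≈ 0.013333)
y(M, E) = 114 + 220*E (y(M, E) = 220*E + 114 = 114 + 220*E)
(U + 5556)*(y(-77, 88) + 48442) = (1/75 + 5556)*((114 + 220*88) + 48442) = 416701*((114 + 19360) + 48442)/75 = 416701*(19474 + 48442)/75 = (416701/75)*67916 = 28300665116/75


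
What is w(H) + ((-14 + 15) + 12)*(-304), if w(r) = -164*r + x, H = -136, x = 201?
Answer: 18553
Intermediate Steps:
w(r) = 201 - 164*r (w(r) = -164*r + 201 = 201 - 164*r)
w(H) + ((-14 + 15) + 12)*(-304) = (201 - 164*(-136)) + ((-14 + 15) + 12)*(-304) = (201 + 22304) + (1 + 12)*(-304) = 22505 + 13*(-304) = 22505 - 3952 = 18553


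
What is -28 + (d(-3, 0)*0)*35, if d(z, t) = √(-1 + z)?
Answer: -28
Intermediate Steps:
-28 + (d(-3, 0)*0)*35 = -28 + (√(-1 - 3)*0)*35 = -28 + (√(-4)*0)*35 = -28 + ((2*I)*0)*35 = -28 + 0*35 = -28 + 0 = -28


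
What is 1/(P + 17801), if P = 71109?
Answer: 1/88910 ≈ 1.1247e-5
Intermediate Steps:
1/(P + 17801) = 1/(71109 + 17801) = 1/88910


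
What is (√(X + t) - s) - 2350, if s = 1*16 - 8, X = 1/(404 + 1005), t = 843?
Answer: -2358 + 2*√418398323/1409 ≈ -2329.0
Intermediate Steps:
X = 1/1409 ≈ 0.00070972
s = 8 (s = 16 - 8 = 8)
(√(X + t) - s) - 2350 = (√(1/1409 + 843) - 1*8) - 2350 = (√(1187788/1409) - 8) - 2350 = (2*√418398323/1409 - 8) - 2350 = (-8 + 2*√418398323/1409) - 2350 = -2358 + 2*√418398323/1409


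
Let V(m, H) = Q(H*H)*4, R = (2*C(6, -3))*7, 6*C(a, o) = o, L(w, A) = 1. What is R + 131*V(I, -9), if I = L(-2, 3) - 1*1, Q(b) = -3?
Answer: -1579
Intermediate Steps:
C(a, o) = o/6
I = 0 (I = 1 - 1*1 = 1 - 1 = 0)
R = -7 (R = (2*((1/6)*(-3)))*7 = (2*(-1/2))*7 = -1*7 = -7)
V(m, H) = -12 (V(m, H) = -3*4 = -12)
R + 131*V(I, -9) = -7 + 131*(-12) = -7 - 1572 = -1579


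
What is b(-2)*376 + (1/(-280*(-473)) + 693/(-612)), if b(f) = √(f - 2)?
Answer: -2549453/2251480 + 752*I ≈ -1.1323 + 752.0*I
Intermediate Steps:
b(f) = √(-2 + f)
b(-2)*376 + (1/(-280*(-473)) + 693/(-612)) = √(-2 - 2)*376 + (1/(-280*(-473)) + 693/(-612)) = √(-4)*376 + (-1/280*(-1/473) + 693*(-1/612)) = (2*I)*376 + (1/132440 - 77/68) = 752*I - 2549453/2251480 = -2549453/2251480 + 752*I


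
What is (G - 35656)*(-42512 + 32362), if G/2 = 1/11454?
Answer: 2072649396650/5727 ≈ 3.6191e+8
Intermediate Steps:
G = 1/5727 (G = 2/11454 = 2*(1/11454) = 1/5727 ≈ 0.00017461)
(G - 35656)*(-42512 + 32362) = (1/5727 - 35656)*(-42512 + 32362) = -204201911/5727*(-10150) = 2072649396650/5727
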